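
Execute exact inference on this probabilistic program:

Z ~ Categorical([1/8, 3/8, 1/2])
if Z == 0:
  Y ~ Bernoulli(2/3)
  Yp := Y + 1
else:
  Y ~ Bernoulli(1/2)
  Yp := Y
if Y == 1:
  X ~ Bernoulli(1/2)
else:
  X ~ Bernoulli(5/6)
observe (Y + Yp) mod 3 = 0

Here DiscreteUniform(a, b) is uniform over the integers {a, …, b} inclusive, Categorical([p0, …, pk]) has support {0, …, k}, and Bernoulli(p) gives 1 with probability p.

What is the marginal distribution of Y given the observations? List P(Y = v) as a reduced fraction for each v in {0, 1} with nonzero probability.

P(Y=0) = 21/25, P(Y=1) = 4/25

Enumerate traces; 6 have nonzero weight after conditioning:
  (Z=0, Y=1, X=0) weight 1/24
  (Z=0, Y=1, X=1) weight 1/24
  (Z=1, Y=0, X=0) weight 1/32
  (Z=1, Y=0, X=1) weight 5/32
  (Z=2, Y=0, X=0) weight 1/24
  (Z=2, Y=0, X=1) weight 5/24
Group by Y:
  weight(Y=0) = 7/16
  weight(Y=1) = 1/12
Total weight = 7/16 + 1/12 = 25/48
P(Y=0 | obs) = 7/16 / 25/48 = 21/25
P(Y=1 | obs) = 1/12 / 25/48 = 4/25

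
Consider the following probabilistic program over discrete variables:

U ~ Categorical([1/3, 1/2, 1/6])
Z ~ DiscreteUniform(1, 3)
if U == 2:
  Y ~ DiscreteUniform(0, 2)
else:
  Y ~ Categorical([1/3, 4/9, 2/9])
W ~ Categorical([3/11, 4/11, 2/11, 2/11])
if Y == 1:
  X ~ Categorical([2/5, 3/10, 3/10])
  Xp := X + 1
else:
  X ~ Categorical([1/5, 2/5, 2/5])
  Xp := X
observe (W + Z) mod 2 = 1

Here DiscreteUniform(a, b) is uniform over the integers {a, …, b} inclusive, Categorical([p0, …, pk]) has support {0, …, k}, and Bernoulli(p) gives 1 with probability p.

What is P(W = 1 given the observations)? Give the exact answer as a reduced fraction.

P(W = 1 | obs) = 1/4

Enumerate traces; 162 have nonzero weight after conditioning:
  (U=0, Z=1, Y=0, W=0, X=0) weight 1/495
  (U=0, Z=1, Y=0, W=0, X=1) weight 2/495
  (U=0, Z=1, Y=0, W=0, X=2) weight 2/495
  (U=0, Z=1, Y=0, W=2, X=0) weight 2/1485
  (U=0, Z=1, Y=0, W=2, X=1) weight 4/1485
  (U=0, Z=1, Y=0, W=2, X=2) weight 4/1485
  (U=0, Z=1, Y=1, W=0, X=0) weight 8/1485
  (U=0, Z=1, Y=1, W=0, X=1) weight 2/495
  (U=0, Z=2, Y=0, W=1, X=0) weight 4/1485
  (U=0, Z=2, Y=0, W=3, X=0) weight 2/1485
  … 152 more
Group by W:
  weight(W=0) = 2/11
  weight(W=1) = 4/33
  weight(W=2) = 4/33
  weight(W=3) = 2/33
Total weight = 2/11 + 4/33 + 4/33 + 2/33 = 16/33
P(W=0 | obs) = 2/11 / 16/33 = 3/8
P(W=1 | obs) = 4/33 / 16/33 = 1/4
P(W=2 | obs) = 4/33 / 16/33 = 1/4
P(W=3 | obs) = 2/33 / 16/33 = 1/8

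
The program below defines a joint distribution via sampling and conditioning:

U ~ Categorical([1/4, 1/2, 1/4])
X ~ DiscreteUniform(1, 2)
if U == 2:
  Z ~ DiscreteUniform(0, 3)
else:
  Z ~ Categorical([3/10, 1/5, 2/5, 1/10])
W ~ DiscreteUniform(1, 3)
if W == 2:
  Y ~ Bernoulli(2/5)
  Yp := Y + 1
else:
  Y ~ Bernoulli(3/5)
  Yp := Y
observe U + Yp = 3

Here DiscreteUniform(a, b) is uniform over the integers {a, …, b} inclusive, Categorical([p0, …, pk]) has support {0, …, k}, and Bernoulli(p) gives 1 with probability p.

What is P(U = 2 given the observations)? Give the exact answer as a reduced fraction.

P(U = 2 | obs) = 9/13

Enumerate traces; 32 have nonzero weight after conditioning:
  (U=1, X=1, Z=0, W=2, Y=1) weight 1/100
  (U=1, X=1, Z=1, W=2, Y=1) weight 1/150
  (U=1, X=1, Z=2, W=2, Y=1) weight 1/75
  (U=1, X=1, Z=3, W=2, Y=1) weight 1/300
  (U=1, X=2, Z=0, W=2, Y=1) weight 1/100
  (U=1, X=2, Z=1, W=2, Y=1) weight 1/150
  (U=1, X=2, Z=2, W=2, Y=1) weight 1/75
  (U=1, X=2, Z=3, W=2, Y=1) weight 1/300
  (U=2, X=1, Z=0, W=1, Y=1) weight 1/160
  … 23 more
Group by U:
  weight(U=1) = 1/15
  weight(U=2) = 3/20
Total weight = 1/15 + 3/20 = 13/60
P(U=1 | obs) = 1/15 / 13/60 = 4/13
P(U=2 | obs) = 3/20 / 13/60 = 9/13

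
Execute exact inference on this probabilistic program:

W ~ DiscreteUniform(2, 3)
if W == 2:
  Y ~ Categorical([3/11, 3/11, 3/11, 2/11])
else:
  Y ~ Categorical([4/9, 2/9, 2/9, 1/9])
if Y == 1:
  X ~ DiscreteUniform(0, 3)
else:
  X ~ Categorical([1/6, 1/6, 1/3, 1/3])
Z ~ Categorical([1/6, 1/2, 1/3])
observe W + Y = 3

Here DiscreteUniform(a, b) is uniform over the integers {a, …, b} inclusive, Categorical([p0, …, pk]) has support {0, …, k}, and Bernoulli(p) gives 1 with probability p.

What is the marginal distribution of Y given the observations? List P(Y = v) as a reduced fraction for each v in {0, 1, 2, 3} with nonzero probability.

Enumerate traces; 24 have nonzero weight after conditioning:
  (W=2, Y=1, X=0, Z=0) weight 1/176
  (W=2, Y=1, X=0, Z=1) weight 3/176
  (W=2, Y=1, X=0, Z=2) weight 1/88
  (W=2, Y=1, X=1, Z=0) weight 1/176
  (W=2, Y=1, X=1, Z=1) weight 3/176
  (W=2, Y=1, X=1, Z=2) weight 1/88
  (W=2, Y=1, X=2, Z=0) weight 1/176
  (W=2, Y=1, X=2, Z=1) weight 3/176
  (W=3, Y=0, X=0, Z=0) weight 1/162
  … 15 more
Group by Y:
  weight(Y=0) = 2/9
  weight(Y=1) = 3/22
Total weight = 2/9 + 3/22 = 71/198
P(Y=0 | obs) = 2/9 / 71/198 = 44/71
P(Y=1 | obs) = 3/22 / 71/198 = 27/71

P(Y=0) = 44/71, P(Y=1) = 27/71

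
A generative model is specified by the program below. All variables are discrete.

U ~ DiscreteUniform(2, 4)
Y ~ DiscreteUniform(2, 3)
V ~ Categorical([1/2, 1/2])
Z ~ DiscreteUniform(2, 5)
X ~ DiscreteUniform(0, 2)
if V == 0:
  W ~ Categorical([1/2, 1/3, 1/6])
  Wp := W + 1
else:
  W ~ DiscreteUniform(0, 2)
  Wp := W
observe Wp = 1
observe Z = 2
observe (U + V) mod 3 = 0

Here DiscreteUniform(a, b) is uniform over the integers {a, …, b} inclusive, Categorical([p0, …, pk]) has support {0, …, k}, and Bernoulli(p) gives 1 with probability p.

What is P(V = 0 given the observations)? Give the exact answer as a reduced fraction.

Enumerate traces; 12 have nonzero weight after conditioning:
  (U=2, Y=2, V=1, Z=2, X=0, W=1) weight 1/432
  (U=2, Y=2, V=1, Z=2, X=1, W=1) weight 1/432
  (U=2, Y=2, V=1, Z=2, X=2, W=1) weight 1/432
  (U=2, Y=3, V=1, Z=2, X=0, W=1) weight 1/432
  (U=2, Y=3, V=1, Z=2, X=1, W=1) weight 1/432
  (U=2, Y=3, V=1, Z=2, X=2, W=1) weight 1/432
  (U=3, Y=2, V=0, Z=2, X=0, W=0) weight 1/288
  (U=3, Y=2, V=0, Z=2, X=1, W=0) weight 1/288
  … 4 more
Group by V:
  weight(V=0) = 1/48
  weight(V=1) = 1/72
Total weight = 1/48 + 1/72 = 5/144
P(V=0 | obs) = 1/48 / 5/144 = 3/5
P(V=1 | obs) = 1/72 / 5/144 = 2/5

P(V = 0 | obs) = 3/5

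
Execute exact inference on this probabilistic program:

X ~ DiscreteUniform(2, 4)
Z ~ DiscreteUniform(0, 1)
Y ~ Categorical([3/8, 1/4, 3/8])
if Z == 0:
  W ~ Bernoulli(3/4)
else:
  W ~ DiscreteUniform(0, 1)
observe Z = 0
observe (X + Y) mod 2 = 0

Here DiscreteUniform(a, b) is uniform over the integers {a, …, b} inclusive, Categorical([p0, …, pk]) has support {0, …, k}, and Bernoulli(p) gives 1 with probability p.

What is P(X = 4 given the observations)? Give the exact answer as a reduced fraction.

Enumerate traces; 10 have nonzero weight after conditioning:
  (X=2, Z=0, Y=0, W=0) weight 1/64
  (X=2, Z=0, Y=0, W=1) weight 3/64
  (X=2, Z=0, Y=2, W=0) weight 1/64
  (X=2, Z=0, Y=2, W=1) weight 3/64
  (X=3, Z=0, Y=1, W=0) weight 1/96
  (X=3, Z=0, Y=1, W=1) weight 1/32
  (X=4, Z=0, Y=0, W=0) weight 1/64
  (X=4, Z=0, Y=0, W=1) weight 3/64
  … 2 more
Group by X:
  weight(X=2) = 1/8
  weight(X=3) = 1/24
  weight(X=4) = 1/8
Total weight = 1/8 + 1/24 + 1/8 = 7/24
P(X=2 | obs) = 1/8 / 7/24 = 3/7
P(X=3 | obs) = 1/24 / 7/24 = 1/7
P(X=4 | obs) = 1/8 / 7/24 = 3/7

P(X = 4 | obs) = 3/7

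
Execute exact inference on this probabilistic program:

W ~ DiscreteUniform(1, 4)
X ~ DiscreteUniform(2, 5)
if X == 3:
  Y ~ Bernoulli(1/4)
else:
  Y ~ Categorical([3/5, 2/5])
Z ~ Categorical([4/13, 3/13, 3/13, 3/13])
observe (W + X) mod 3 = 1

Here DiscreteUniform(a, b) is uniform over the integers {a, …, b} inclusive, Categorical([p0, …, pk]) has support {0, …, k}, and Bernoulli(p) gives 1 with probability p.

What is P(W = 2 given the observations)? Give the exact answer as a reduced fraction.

Enumerate traces; 40 have nonzero weight after conditioning:
  (W=1, X=3, Y=0, Z=0) weight 3/208
  (W=1, X=3, Y=0, Z=1) weight 9/832
  (W=1, X=3, Y=0, Z=2) weight 9/832
  (W=1, X=3, Y=0, Z=3) weight 9/832
  (W=1, X=3, Y=1, Z=0) weight 1/208
  (W=1, X=3, Y=1, Z=1) weight 3/832
  (W=1, X=3, Y=1, Z=2) weight 3/832
  (W=1, X=3, Y=1, Z=3) weight 3/832
  (W=2, X=2, Y=0, Z=0) weight 3/260
  (W=3, X=4, Y=0, Z=0) weight 3/260
  … 30 more
Group by W:
  weight(W=1) = 1/16
  weight(W=2) = 1/8
  weight(W=3) = 1/16
  weight(W=4) = 1/16
Total weight = 1/16 + 1/8 + 1/16 + 1/16 = 5/16
P(W=1 | obs) = 1/16 / 5/16 = 1/5
P(W=2 | obs) = 1/8 / 5/16 = 2/5
P(W=3 | obs) = 1/16 / 5/16 = 1/5
P(W=4 | obs) = 1/16 / 5/16 = 1/5

P(W = 2 | obs) = 2/5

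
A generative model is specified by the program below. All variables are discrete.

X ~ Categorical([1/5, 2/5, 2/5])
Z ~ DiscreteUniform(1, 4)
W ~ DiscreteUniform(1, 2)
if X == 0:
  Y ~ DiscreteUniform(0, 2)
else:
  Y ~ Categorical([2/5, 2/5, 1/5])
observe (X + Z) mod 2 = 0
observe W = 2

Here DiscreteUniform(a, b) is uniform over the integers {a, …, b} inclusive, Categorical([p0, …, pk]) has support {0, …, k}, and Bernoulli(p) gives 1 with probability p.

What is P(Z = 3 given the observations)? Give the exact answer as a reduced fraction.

Enumerate traces; 18 have nonzero weight after conditioning:
  (X=0, Z=2, W=2, Y=0) weight 1/120
  (X=0, Z=2, W=2, Y=1) weight 1/120
  (X=0, Z=2, W=2, Y=2) weight 1/120
  (X=0, Z=4, W=2, Y=0) weight 1/120
  (X=0, Z=4, W=2, Y=1) weight 1/120
  (X=0, Z=4, W=2, Y=2) weight 1/120
  (X=1, Z=1, W=2, Y=0) weight 1/50
  (X=1, Z=1, W=2, Y=1) weight 1/50
  (X=1, Z=3, W=2, Y=0) weight 1/50
  … 9 more
Group by Z:
  weight(Z=1) = 1/20
  weight(Z=2) = 3/40
  weight(Z=3) = 1/20
  weight(Z=4) = 3/40
Total weight = 1/20 + 3/40 + 1/20 + 3/40 = 1/4
P(Z=1 | obs) = 1/20 / 1/4 = 1/5
P(Z=2 | obs) = 3/40 / 1/4 = 3/10
P(Z=3 | obs) = 1/20 / 1/4 = 1/5
P(Z=4 | obs) = 3/40 / 1/4 = 3/10

P(Z = 3 | obs) = 1/5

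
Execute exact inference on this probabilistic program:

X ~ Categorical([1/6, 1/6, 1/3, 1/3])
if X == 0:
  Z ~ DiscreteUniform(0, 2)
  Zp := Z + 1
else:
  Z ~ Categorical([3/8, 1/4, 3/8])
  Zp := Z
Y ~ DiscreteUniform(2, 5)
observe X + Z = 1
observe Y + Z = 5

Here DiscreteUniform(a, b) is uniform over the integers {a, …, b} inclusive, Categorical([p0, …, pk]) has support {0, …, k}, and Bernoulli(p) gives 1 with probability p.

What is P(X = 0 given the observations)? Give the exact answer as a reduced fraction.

P(X = 0 | obs) = 8/17

Enumerate traces; 2 have nonzero weight after conditioning:
  (X=0, Z=1, Y=4) weight 1/72
  (X=1, Z=0, Y=5) weight 1/64
Group by X:
  weight(X=0) = 1/72
  weight(X=1) = 1/64
Total weight = 1/72 + 1/64 = 17/576
P(X=0 | obs) = 1/72 / 17/576 = 8/17
P(X=1 | obs) = 1/64 / 17/576 = 9/17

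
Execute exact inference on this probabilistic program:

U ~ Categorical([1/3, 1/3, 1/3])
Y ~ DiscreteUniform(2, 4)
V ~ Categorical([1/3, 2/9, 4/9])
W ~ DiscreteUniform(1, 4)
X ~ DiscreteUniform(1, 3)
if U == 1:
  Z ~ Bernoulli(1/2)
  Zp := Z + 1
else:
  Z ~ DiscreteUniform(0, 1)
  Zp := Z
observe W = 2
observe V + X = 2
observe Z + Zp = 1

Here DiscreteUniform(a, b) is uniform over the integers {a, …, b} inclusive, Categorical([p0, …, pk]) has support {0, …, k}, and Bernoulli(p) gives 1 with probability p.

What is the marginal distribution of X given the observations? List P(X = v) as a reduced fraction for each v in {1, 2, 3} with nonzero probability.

Enumerate traces; 6 have nonzero weight after conditioning:
  (U=1, Y=2, V=0, W=2, X=2, Z=0) weight 1/648
  (U=1, Y=2, V=1, W=2, X=1, Z=0) weight 1/972
  (U=1, Y=3, V=0, W=2, X=2, Z=0) weight 1/648
  (U=1, Y=3, V=1, W=2, X=1, Z=0) weight 1/972
  (U=1, Y=4, V=0, W=2, X=2, Z=0) weight 1/648
  (U=1, Y=4, V=1, W=2, X=1, Z=0) weight 1/972
Group by X:
  weight(X=1) = 1/324
  weight(X=2) = 1/216
Total weight = 1/324 + 1/216 = 5/648
P(X=1 | obs) = 1/324 / 5/648 = 2/5
P(X=2 | obs) = 1/216 / 5/648 = 3/5

P(X=1) = 2/5, P(X=2) = 3/5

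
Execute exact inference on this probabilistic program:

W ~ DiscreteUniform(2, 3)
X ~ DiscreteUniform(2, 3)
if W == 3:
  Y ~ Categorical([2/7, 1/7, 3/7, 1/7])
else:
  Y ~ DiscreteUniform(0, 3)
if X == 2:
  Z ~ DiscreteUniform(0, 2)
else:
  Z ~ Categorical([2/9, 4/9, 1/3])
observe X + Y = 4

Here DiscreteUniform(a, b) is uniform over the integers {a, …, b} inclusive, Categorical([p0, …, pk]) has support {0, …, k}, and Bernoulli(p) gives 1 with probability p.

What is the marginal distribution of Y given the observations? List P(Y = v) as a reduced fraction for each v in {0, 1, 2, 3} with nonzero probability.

Enumerate traces; 12 have nonzero weight after conditioning:
  (W=2, X=2, Y=2, Z=0) weight 1/48
  (W=2, X=2, Y=2, Z=1) weight 1/48
  (W=2, X=2, Y=2, Z=2) weight 1/48
  (W=2, X=3, Y=1, Z=0) weight 1/72
  (W=2, X=3, Y=1, Z=1) weight 1/36
  (W=2, X=3, Y=1, Z=2) weight 1/48
  (W=3, X=2, Y=2, Z=0) weight 1/28
  (W=3, X=2, Y=2, Z=1) weight 1/28
  … 4 more
Group by Y:
  weight(Y=1) = 11/112
  weight(Y=2) = 19/112
Total weight = 11/112 + 19/112 = 15/56
P(Y=1 | obs) = 11/112 / 15/56 = 11/30
P(Y=2 | obs) = 19/112 / 15/56 = 19/30

P(Y=1) = 11/30, P(Y=2) = 19/30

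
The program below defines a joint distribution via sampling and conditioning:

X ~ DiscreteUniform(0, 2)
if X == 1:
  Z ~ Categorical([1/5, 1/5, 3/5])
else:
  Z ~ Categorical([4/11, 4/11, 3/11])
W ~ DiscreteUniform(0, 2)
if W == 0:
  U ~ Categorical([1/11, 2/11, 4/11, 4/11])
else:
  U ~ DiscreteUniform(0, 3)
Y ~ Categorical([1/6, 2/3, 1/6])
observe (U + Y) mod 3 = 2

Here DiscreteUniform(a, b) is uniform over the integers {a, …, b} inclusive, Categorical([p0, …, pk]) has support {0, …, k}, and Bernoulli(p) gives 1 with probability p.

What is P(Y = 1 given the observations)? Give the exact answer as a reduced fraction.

Enumerate traces; 108 have nonzero weight after conditioning:
  (X=0, Z=0, W=0, U=0, Y=2) weight 2/3267
  (X=0, Z=0, W=0, U=1, Y=1) weight 16/3267
  (X=0, Z=0, W=0, U=2, Y=0) weight 8/3267
  (X=0, Z=0, W=0, U=3, Y=2) weight 8/3267
  (X=0, Z=0, W=1, U=0, Y=2) weight 1/594
  (X=0, Z=0, W=1, U=1, Y=1) weight 2/297
  (X=0, Z=0, W=1, U=2, Y=0) weight 1/594
  (X=0, Z=0, W=1, U=3, Y=2) weight 1/594
  … 100 more
Group by Y:
  weight(Y=0) = 19/396
  weight(Y=1) = 5/33
  weight(Y=2) = 8/99
Total weight = 19/396 + 5/33 + 8/99 = 37/132
P(Y=0 | obs) = 19/396 / 37/132 = 19/111
P(Y=1 | obs) = 5/33 / 37/132 = 20/37
P(Y=2 | obs) = 8/99 / 37/132 = 32/111

P(Y = 1 | obs) = 20/37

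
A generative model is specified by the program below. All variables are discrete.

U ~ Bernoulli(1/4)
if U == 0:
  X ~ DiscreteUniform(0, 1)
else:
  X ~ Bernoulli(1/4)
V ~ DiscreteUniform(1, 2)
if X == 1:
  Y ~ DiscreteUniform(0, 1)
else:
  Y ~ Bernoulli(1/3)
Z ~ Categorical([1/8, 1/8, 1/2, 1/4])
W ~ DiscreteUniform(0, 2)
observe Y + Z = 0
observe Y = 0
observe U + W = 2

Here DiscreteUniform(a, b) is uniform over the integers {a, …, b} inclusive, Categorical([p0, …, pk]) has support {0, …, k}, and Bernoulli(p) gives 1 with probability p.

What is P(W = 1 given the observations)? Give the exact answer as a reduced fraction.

Enumerate traces; 8 have nonzero weight after conditioning:
  (U=0, X=0, V=1, Y=0, Z=0, W=2) weight 1/192
  (U=0, X=0, V=2, Y=0, Z=0, W=2) weight 1/192
  (U=0, X=1, V=1, Y=0, Z=0, W=2) weight 1/256
  (U=0, X=1, V=2, Y=0, Z=0, W=2) weight 1/256
  (U=1, X=0, V=1, Y=0, Z=0, W=1) weight 1/384
  (U=1, X=0, V=2, Y=0, Z=0, W=1) weight 1/384
  (U=1, X=1, V=1, Y=0, Z=0, W=1) weight 1/1536
  (U=1, X=1, V=2, Y=0, Z=0, W=1) weight 1/1536
Group by W:
  weight(W=1) = 5/768
  weight(W=2) = 7/384
Total weight = 5/768 + 7/384 = 19/768
P(W=1 | obs) = 5/768 / 19/768 = 5/19
P(W=2 | obs) = 7/384 / 19/768 = 14/19

P(W = 1 | obs) = 5/19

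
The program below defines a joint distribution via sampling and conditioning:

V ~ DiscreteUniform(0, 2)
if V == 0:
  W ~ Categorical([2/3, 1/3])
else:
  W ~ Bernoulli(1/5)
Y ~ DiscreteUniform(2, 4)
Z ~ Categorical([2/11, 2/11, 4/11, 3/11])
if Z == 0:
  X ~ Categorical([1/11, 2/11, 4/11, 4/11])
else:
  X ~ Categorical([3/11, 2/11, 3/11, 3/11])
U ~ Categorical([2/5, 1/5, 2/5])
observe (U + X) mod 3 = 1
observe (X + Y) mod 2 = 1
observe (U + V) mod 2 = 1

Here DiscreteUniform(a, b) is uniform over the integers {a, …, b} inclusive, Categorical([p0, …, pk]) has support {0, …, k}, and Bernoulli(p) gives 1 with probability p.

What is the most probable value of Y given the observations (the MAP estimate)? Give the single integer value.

argmax_v P(Y = v | obs) = 3

Enumerate traces; 72 have nonzero weight after conditioning:
  (V=0, W=0, Y=2, Z=0, X=3, U=1) weight 16/16335
  (V=0, W=0, Y=2, Z=1, X=3, U=1) weight 4/5445
  (V=0, W=0, Y=2, Z=2, X=3, U=1) weight 8/5445
  (V=0, W=0, Y=2, Z=3, X=3, U=1) weight 2/1815
  (V=0, W=0, Y=3, Z=0, X=0, U=1) weight 4/16335
  (V=0, W=0, Y=3, Z=1, X=0, U=1) weight 4/5445
  (V=0, W=0, Y=3, Z=2, X=0, U=1) weight 8/5445
  (V=0, W=0, Y=3, Z=3, X=0, U=1) weight 2/1815
  (V=0, W=0, Y=4, Z=0, X=3, U=1) weight 16/16335
  … 63 more
Group by Y:
  weight(Y=2) = 38/1815
  weight(Y=3) = 128/5445
  weight(Y=4) = 38/1815
Total weight = 38/1815 + 128/5445 + 38/1815 = 356/5445
P(Y=2 | obs) = 38/1815 / 356/5445 = 57/178
P(Y=3 | obs) = 128/5445 / 356/5445 = 32/89
P(Y=4 | obs) = 38/1815 / 356/5445 = 57/178
argmax = 3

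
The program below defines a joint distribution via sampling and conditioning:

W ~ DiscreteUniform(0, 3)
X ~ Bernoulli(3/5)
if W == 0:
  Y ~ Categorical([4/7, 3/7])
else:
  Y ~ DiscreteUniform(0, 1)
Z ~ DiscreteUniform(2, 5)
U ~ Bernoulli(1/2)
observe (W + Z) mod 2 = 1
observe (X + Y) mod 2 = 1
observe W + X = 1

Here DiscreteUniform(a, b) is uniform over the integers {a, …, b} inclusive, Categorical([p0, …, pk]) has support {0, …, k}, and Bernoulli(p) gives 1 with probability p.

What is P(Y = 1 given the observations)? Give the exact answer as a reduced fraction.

Enumerate traces; 8 have nonzero weight after conditioning:
  (W=0, X=1, Y=0, Z=3, U=0) weight 3/280
  (W=0, X=1, Y=0, Z=3, U=1) weight 3/280
  (W=0, X=1, Y=0, Z=5, U=0) weight 3/280
  (W=0, X=1, Y=0, Z=5, U=1) weight 3/280
  (W=1, X=0, Y=1, Z=2, U=0) weight 1/160
  (W=1, X=0, Y=1, Z=2, U=1) weight 1/160
  (W=1, X=0, Y=1, Z=4, U=0) weight 1/160
  (W=1, X=0, Y=1, Z=4, U=1) weight 1/160
Group by Y:
  weight(Y=0) = 3/70
  weight(Y=1) = 1/40
Total weight = 3/70 + 1/40 = 19/280
P(Y=0 | obs) = 3/70 / 19/280 = 12/19
P(Y=1 | obs) = 1/40 / 19/280 = 7/19

P(Y = 1 | obs) = 7/19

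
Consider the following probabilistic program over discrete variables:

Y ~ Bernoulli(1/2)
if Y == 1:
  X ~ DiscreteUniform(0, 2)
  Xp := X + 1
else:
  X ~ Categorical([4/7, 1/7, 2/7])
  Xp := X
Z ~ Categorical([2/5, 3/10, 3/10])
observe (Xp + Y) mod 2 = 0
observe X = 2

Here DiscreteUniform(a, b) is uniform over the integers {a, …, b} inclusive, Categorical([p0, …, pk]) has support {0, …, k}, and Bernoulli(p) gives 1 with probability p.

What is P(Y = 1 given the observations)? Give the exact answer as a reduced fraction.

P(Y = 1 | obs) = 7/13

Enumerate traces; 6 have nonzero weight after conditioning:
  (Y=0, X=2, Z=0) weight 2/35
  (Y=0, X=2, Z=1) weight 3/70
  (Y=0, X=2, Z=2) weight 3/70
  (Y=1, X=2, Z=0) weight 1/15
  (Y=1, X=2, Z=1) weight 1/20
  (Y=1, X=2, Z=2) weight 1/20
Group by Y:
  weight(Y=0) = 1/7
  weight(Y=1) = 1/6
Total weight = 1/7 + 1/6 = 13/42
P(Y=0 | obs) = 1/7 / 13/42 = 6/13
P(Y=1 | obs) = 1/6 / 13/42 = 7/13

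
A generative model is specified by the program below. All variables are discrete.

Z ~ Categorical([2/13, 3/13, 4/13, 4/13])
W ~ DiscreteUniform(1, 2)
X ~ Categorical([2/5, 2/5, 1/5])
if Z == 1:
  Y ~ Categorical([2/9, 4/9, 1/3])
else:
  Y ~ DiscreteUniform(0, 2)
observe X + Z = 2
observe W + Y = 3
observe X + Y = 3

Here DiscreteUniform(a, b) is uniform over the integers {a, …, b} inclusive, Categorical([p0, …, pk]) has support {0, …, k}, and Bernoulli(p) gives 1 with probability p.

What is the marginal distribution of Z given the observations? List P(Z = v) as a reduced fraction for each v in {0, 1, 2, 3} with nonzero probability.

P(Z=0) = 1/4, P(Z=1) = 3/4

Enumerate traces; 2 have nonzero weight after conditioning:
  (Z=0, W=2, X=2, Y=1) weight 1/195
  (Z=1, W=1, X=1, Y=2) weight 1/65
Group by Z:
  weight(Z=0) = 1/195
  weight(Z=1) = 1/65
Total weight = 1/195 + 1/65 = 4/195
P(Z=0 | obs) = 1/195 / 4/195 = 1/4
P(Z=1 | obs) = 1/65 / 4/195 = 3/4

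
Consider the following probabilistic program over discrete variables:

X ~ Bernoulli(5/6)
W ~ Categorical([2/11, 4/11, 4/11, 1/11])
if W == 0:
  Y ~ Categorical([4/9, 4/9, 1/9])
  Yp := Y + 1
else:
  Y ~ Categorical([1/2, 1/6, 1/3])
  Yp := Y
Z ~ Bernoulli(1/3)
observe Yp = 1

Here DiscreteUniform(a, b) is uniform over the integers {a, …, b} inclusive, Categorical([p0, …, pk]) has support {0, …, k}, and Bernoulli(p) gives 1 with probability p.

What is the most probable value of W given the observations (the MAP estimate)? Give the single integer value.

argmax_v P(W = v | obs) = 0

Enumerate traces; 16 have nonzero weight after conditioning:
  (X=0, W=0, Y=0, Z=0) weight 8/891
  (X=0, W=0, Y=0, Z=1) weight 4/891
  (X=0, W=1, Y=1, Z=0) weight 2/297
  (X=0, W=1, Y=1, Z=1) weight 1/297
  (X=0, W=2, Y=1, Z=0) weight 2/297
  (X=0, W=2, Y=1, Z=1) weight 1/297
  (X=0, W=3, Y=1, Z=0) weight 1/594
  (X=0, W=3, Y=1, Z=1) weight 1/1188
  … 8 more
Group by W:
  weight(W=0) = 8/99
  weight(W=1) = 2/33
  weight(W=2) = 2/33
  weight(W=3) = 1/66
Total weight = 8/99 + 2/33 + 2/33 + 1/66 = 43/198
P(W=0 | obs) = 8/99 / 43/198 = 16/43
P(W=1 | obs) = 2/33 / 43/198 = 12/43
P(W=2 | obs) = 2/33 / 43/198 = 12/43
P(W=3 | obs) = 1/66 / 43/198 = 3/43
argmax = 0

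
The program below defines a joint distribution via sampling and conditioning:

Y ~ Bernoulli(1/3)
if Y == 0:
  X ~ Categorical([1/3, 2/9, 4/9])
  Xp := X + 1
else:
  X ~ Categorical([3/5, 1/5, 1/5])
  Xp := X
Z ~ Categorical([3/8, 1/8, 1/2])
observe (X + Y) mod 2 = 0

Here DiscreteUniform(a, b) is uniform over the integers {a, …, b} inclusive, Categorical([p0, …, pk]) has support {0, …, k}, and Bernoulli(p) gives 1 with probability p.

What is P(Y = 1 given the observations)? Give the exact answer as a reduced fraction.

P(Y = 1 | obs) = 9/79

Enumerate traces; 9 have nonzero weight after conditioning:
  (Y=0, X=0, Z=0) weight 1/12
  (Y=0, X=0, Z=1) weight 1/36
  (Y=0, X=0, Z=2) weight 1/9
  (Y=0, X=2, Z=0) weight 1/9
  (Y=0, X=2, Z=1) weight 1/27
  (Y=0, X=2, Z=2) weight 4/27
  (Y=1, X=1, Z=0) weight 1/40
  (Y=1, X=1, Z=1) weight 1/120
  … 1 more
Group by Y:
  weight(Y=0) = 14/27
  weight(Y=1) = 1/15
Total weight = 14/27 + 1/15 = 79/135
P(Y=0 | obs) = 14/27 / 79/135 = 70/79
P(Y=1 | obs) = 1/15 / 79/135 = 9/79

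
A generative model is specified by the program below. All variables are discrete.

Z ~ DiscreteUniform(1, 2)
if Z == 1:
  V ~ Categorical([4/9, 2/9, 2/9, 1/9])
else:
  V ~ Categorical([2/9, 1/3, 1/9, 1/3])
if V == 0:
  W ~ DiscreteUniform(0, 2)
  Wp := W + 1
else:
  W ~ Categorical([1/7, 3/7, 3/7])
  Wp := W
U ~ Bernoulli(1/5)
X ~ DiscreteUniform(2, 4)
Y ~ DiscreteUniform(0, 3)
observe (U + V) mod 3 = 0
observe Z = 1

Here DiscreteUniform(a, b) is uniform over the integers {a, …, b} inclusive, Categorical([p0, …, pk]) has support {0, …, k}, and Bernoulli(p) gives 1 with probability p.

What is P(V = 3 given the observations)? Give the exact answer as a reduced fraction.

P(V = 3 | obs) = 2/11

Enumerate traces; 108 have nonzero weight after conditioning:
  (Z=1, V=0, W=0, U=0, X=2, Y=0) weight 2/405
  (Z=1, V=0, W=0, U=0, X=2, Y=1) weight 2/405
  (Z=1, V=0, W=0, U=0, X=2, Y=2) weight 2/405
  (Z=1, V=0, W=0, U=0, X=2, Y=3) weight 2/405
  (Z=1, V=0, W=0, U=0, X=3, Y=0) weight 2/405
  (Z=1, V=0, W=0, U=0, X=3, Y=1) weight 2/405
  (Z=1, V=0, W=0, U=0, X=3, Y=2) weight 2/405
  (Z=1, V=0, W=0, U=0, X=3, Y=3) weight 2/405
  (Z=1, V=2, W=0, U=1, X=2, Y=0) weight 1/3780
  (Z=1, V=3, W=0, U=0, X=2, Y=0) weight 1/1890
  … 98 more
Group by V:
  weight(V=0) = 8/45
  weight(V=2) = 1/45
  weight(V=3) = 2/45
Total weight = 8/45 + 1/45 + 2/45 = 11/45
P(V=0 | obs) = 8/45 / 11/45 = 8/11
P(V=2 | obs) = 1/45 / 11/45 = 1/11
P(V=3 | obs) = 2/45 / 11/45 = 2/11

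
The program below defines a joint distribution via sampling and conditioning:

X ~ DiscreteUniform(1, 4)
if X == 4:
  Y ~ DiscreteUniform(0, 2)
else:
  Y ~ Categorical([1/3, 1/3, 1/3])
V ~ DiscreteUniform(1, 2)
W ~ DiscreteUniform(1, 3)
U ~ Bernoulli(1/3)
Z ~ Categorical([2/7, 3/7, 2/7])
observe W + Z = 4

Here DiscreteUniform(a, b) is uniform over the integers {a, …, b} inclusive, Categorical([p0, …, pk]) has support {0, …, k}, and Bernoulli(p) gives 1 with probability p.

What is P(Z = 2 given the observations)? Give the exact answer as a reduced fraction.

P(Z = 2 | obs) = 2/5

Enumerate traces; 96 have nonzero weight after conditioning:
  (X=1, Y=0, V=1, W=2, U=0, Z=2) weight 1/378
  (X=1, Y=0, V=1, W=2, U=1, Z=2) weight 1/756
  (X=1, Y=0, V=1, W=3, U=0, Z=1) weight 1/252
  (X=1, Y=0, V=1, W=3, U=1, Z=1) weight 1/504
  (X=1, Y=0, V=2, W=2, U=0, Z=2) weight 1/378
  (X=1, Y=0, V=2, W=2, U=1, Z=2) weight 1/756
  (X=1, Y=0, V=2, W=3, U=0, Z=1) weight 1/252
  (X=1, Y=0, V=2, W=3, U=1, Z=1) weight 1/504
  … 88 more
Group by Z:
  weight(Z=1) = 1/7
  weight(Z=2) = 2/21
Total weight = 1/7 + 2/21 = 5/21
P(Z=1 | obs) = 1/7 / 5/21 = 3/5
P(Z=2 | obs) = 2/21 / 5/21 = 2/5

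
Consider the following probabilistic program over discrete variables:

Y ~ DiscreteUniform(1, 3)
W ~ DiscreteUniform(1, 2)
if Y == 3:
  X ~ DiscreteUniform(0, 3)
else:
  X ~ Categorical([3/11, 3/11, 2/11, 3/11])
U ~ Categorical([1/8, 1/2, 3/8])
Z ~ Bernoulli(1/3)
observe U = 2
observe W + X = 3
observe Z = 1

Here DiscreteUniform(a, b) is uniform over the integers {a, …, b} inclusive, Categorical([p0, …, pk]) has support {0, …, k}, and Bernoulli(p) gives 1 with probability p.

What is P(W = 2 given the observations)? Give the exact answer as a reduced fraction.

Enumerate traces; 6 have nonzero weight after conditioning:
  (Y=1, W=1, X=2, U=2, Z=1) weight 1/264
  (Y=1, W=2, X=1, U=2, Z=1) weight 1/176
  (Y=2, W=1, X=2, U=2, Z=1) weight 1/264
  (Y=2, W=2, X=1, U=2, Z=1) weight 1/176
  (Y=3, W=1, X=2, U=2, Z=1) weight 1/192
  (Y=3, W=2, X=1, U=2, Z=1) weight 1/192
Group by W:
  weight(W=1) = 9/704
  weight(W=2) = 35/2112
Total weight = 9/704 + 35/2112 = 31/1056
P(W=1 | obs) = 9/704 / 31/1056 = 27/62
P(W=2 | obs) = 35/2112 / 31/1056 = 35/62

P(W = 2 | obs) = 35/62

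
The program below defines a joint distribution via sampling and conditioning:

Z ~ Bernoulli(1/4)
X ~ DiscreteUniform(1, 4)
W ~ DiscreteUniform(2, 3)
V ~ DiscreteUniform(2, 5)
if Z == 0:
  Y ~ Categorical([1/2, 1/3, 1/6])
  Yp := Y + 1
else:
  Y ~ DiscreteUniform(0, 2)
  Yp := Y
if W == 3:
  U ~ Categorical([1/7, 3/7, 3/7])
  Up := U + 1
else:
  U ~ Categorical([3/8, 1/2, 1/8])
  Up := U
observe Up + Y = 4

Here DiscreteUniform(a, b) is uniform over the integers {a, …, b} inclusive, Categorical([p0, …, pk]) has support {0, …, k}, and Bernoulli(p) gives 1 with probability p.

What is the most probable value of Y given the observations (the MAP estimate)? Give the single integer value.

argmax_v P(Y = v | obs) = 1

Enumerate traces; 96 have nonzero weight after conditioning:
  (Z=0, X=1, W=2, V=2, Y=2, U=2) weight 1/2048
  (Z=0, X=1, W=2, V=3, Y=2, U=2) weight 1/2048
  (Z=0, X=1, W=2, V=4, Y=2, U=2) weight 1/2048
  (Z=0, X=1, W=2, V=5, Y=2, U=2) weight 1/2048
  (Z=0, X=1, W=3, V=2, Y=1, U=2) weight 3/896
  (Z=0, X=1, W=3, V=2, Y=2, U=1) weight 3/1792
  (Z=0, X=1, W=3, V=3, Y=1, U=2) weight 3/896
  (Z=0, X=1, W=3, V=3, Y=2, U=1) weight 3/1792
  … 88 more
Group by Y:
  weight(Y=1) = 1/14
  weight(Y=2) = 155/2688
Total weight = 1/14 + 155/2688 = 347/2688
P(Y=1 | obs) = 1/14 / 347/2688 = 192/347
P(Y=2 | obs) = 155/2688 / 347/2688 = 155/347
argmax = 1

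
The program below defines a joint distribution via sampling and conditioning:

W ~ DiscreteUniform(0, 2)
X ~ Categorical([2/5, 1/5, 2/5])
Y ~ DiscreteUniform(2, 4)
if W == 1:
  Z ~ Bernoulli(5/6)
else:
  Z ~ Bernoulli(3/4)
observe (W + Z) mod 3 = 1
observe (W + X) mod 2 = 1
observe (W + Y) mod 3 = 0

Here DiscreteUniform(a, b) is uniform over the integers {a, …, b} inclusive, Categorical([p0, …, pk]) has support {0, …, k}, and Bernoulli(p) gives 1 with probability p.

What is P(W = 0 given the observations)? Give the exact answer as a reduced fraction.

Enumerate traces; 3 have nonzero weight after conditioning:
  (W=0, X=1, Y=3, Z=1) weight 1/60
  (W=1, X=0, Y=2, Z=0) weight 1/135
  (W=1, X=2, Y=2, Z=0) weight 1/135
Group by W:
  weight(W=0) = 1/60
  weight(W=1) = 2/135
Total weight = 1/60 + 2/135 = 17/540
P(W=0 | obs) = 1/60 / 17/540 = 9/17
P(W=1 | obs) = 2/135 / 17/540 = 8/17

P(W = 0 | obs) = 9/17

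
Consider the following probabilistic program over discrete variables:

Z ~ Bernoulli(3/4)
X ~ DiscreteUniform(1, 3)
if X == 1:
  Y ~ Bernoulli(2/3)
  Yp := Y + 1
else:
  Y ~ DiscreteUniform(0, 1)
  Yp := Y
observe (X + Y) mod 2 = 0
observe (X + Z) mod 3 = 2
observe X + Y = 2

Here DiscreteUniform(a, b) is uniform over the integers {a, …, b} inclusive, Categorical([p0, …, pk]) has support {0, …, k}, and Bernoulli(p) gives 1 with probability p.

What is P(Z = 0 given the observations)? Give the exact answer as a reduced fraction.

Enumerate traces; 2 have nonzero weight after conditioning:
  (Z=0, X=2, Y=0) weight 1/24
  (Z=1, X=1, Y=1) weight 1/6
Group by Z:
  weight(Z=0) = 1/24
  weight(Z=1) = 1/6
Total weight = 1/24 + 1/6 = 5/24
P(Z=0 | obs) = 1/24 / 5/24 = 1/5
P(Z=1 | obs) = 1/6 / 5/24 = 4/5

P(Z = 0 | obs) = 1/5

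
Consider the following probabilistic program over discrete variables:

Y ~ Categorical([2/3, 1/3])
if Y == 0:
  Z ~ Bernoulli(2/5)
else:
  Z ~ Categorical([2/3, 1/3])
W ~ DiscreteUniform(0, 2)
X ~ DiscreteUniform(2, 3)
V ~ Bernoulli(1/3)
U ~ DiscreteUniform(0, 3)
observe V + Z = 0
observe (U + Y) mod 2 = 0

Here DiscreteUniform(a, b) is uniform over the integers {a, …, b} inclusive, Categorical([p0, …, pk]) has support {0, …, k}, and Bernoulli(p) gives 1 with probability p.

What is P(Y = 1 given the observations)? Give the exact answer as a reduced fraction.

P(Y = 1 | obs) = 5/14

Enumerate traces; 24 have nonzero weight after conditioning:
  (Y=0, Z=0, W=0, X=2, V=0, U=0) weight 1/90
  (Y=0, Z=0, W=0, X=2, V=0, U=2) weight 1/90
  (Y=0, Z=0, W=0, X=3, V=0, U=0) weight 1/90
  (Y=0, Z=0, W=0, X=3, V=0, U=2) weight 1/90
  (Y=0, Z=0, W=1, X=2, V=0, U=0) weight 1/90
  (Y=0, Z=0, W=1, X=2, V=0, U=2) weight 1/90
  (Y=0, Z=0, W=1, X=3, V=0, U=0) weight 1/90
  (Y=0, Z=0, W=1, X=3, V=0, U=2) weight 1/90
  (Y=1, Z=0, W=0, X=2, V=0, U=1) weight 1/162
  … 15 more
Group by Y:
  weight(Y=0) = 2/15
  weight(Y=1) = 2/27
Total weight = 2/15 + 2/27 = 28/135
P(Y=0 | obs) = 2/15 / 28/135 = 9/14
P(Y=1 | obs) = 2/27 / 28/135 = 5/14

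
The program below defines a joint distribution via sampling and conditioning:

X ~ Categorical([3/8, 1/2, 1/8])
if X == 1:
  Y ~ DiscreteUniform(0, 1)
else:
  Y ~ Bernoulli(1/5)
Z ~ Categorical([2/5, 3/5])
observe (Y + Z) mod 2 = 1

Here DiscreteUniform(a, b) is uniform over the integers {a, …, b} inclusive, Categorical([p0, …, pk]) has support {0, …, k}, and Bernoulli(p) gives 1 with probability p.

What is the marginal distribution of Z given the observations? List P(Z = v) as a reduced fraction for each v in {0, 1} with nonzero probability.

Enumerate traces; 6 have nonzero weight after conditioning:
  (X=0, Y=0, Z=1) weight 9/50
  (X=0, Y=1, Z=0) weight 3/100
  (X=1, Y=0, Z=1) weight 3/20
  (X=1, Y=1, Z=0) weight 1/10
  (X=2, Y=0, Z=1) weight 3/50
  (X=2, Y=1, Z=0) weight 1/100
Group by Z:
  weight(Z=0) = 7/50
  weight(Z=1) = 39/100
Total weight = 7/50 + 39/100 = 53/100
P(Z=0 | obs) = 7/50 / 53/100 = 14/53
P(Z=1 | obs) = 39/100 / 53/100 = 39/53

P(Z=0) = 14/53, P(Z=1) = 39/53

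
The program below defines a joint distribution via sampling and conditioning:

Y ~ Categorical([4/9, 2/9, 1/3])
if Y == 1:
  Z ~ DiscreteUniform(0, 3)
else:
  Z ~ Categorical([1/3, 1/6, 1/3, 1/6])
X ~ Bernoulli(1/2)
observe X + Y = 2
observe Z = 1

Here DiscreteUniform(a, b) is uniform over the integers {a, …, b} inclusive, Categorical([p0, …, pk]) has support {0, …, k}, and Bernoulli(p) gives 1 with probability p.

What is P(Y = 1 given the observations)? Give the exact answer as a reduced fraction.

P(Y = 1 | obs) = 1/2

Enumerate traces; 2 have nonzero weight after conditioning:
  (Y=1, Z=1, X=1) weight 1/36
  (Y=2, Z=1, X=0) weight 1/36
Group by Y:
  weight(Y=1) = 1/36
  weight(Y=2) = 1/36
Total weight = 1/36 + 1/36 = 1/18
P(Y=1 | obs) = 1/36 / 1/18 = 1/2
P(Y=2 | obs) = 1/36 / 1/18 = 1/2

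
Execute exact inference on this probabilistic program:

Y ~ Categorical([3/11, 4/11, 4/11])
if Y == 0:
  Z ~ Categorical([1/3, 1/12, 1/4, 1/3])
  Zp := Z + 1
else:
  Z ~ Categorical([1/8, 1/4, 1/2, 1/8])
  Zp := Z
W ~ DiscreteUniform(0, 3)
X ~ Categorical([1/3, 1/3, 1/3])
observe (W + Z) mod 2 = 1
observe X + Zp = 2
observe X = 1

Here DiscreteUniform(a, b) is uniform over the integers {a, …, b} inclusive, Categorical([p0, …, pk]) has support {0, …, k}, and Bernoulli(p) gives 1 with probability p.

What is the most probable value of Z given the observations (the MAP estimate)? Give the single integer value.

argmax_v P(Z = v | obs) = 1

Enumerate traces; 6 have nonzero weight after conditioning:
  (Y=0, Z=0, W=1, X=1) weight 1/132
  (Y=0, Z=0, W=3, X=1) weight 1/132
  (Y=1, Z=1, W=0, X=1) weight 1/132
  (Y=1, Z=1, W=2, X=1) weight 1/132
  (Y=2, Z=1, W=0, X=1) weight 1/132
  (Y=2, Z=1, W=2, X=1) weight 1/132
Group by Z:
  weight(Z=0) = 1/66
  weight(Z=1) = 1/33
Total weight = 1/66 + 1/33 = 1/22
P(Z=0 | obs) = 1/66 / 1/22 = 1/3
P(Z=1 | obs) = 1/33 / 1/22 = 2/3
argmax = 1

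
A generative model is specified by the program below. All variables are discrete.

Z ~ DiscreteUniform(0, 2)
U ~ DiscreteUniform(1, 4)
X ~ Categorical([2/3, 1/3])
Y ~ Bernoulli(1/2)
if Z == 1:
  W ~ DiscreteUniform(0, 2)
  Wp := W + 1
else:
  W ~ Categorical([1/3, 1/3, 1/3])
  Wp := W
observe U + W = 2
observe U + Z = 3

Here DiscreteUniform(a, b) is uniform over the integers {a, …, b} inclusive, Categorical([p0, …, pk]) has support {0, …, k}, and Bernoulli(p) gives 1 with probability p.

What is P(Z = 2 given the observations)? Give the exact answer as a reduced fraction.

Enumerate traces; 8 have nonzero weight after conditioning:
  (Z=1, U=2, X=0, Y=0, W=0) weight 1/108
  (Z=1, U=2, X=0, Y=1, W=0) weight 1/108
  (Z=1, U=2, X=1, Y=0, W=0) weight 1/216
  (Z=1, U=2, X=1, Y=1, W=0) weight 1/216
  (Z=2, U=1, X=0, Y=0, W=1) weight 1/108
  (Z=2, U=1, X=0, Y=1, W=1) weight 1/108
  (Z=2, U=1, X=1, Y=0, W=1) weight 1/216
  (Z=2, U=1, X=1, Y=1, W=1) weight 1/216
Group by Z:
  weight(Z=1) = 1/36
  weight(Z=2) = 1/36
Total weight = 1/36 + 1/36 = 1/18
P(Z=1 | obs) = 1/36 / 1/18 = 1/2
P(Z=2 | obs) = 1/36 / 1/18 = 1/2

P(Z = 2 | obs) = 1/2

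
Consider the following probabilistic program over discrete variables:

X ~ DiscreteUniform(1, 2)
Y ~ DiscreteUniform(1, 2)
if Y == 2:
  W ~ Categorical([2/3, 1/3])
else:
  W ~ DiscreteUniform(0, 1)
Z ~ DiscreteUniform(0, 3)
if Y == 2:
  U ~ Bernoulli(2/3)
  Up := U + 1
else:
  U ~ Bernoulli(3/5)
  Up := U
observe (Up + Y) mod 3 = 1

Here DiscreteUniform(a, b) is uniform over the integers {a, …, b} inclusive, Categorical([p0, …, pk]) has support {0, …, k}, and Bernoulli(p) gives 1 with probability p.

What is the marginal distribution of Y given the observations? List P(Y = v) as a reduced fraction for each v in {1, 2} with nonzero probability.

P(Y=1) = 3/8, P(Y=2) = 5/8

Enumerate traces; 32 have nonzero weight after conditioning:
  (X=1, Y=1, W=0, Z=0, U=0) weight 1/80
  (X=1, Y=1, W=0, Z=1, U=0) weight 1/80
  (X=1, Y=1, W=0, Z=2, U=0) weight 1/80
  (X=1, Y=1, W=0, Z=3, U=0) weight 1/80
  (X=1, Y=1, W=1, Z=0, U=0) weight 1/80
  (X=1, Y=1, W=1, Z=1, U=0) weight 1/80
  (X=1, Y=1, W=1, Z=2, U=0) weight 1/80
  (X=1, Y=1, W=1, Z=3, U=0) weight 1/80
  (X=1, Y=2, W=0, Z=0, U=1) weight 1/36
  … 23 more
Group by Y:
  weight(Y=1) = 1/5
  weight(Y=2) = 1/3
Total weight = 1/5 + 1/3 = 8/15
P(Y=1 | obs) = 1/5 / 8/15 = 3/8
P(Y=2 | obs) = 1/3 / 8/15 = 5/8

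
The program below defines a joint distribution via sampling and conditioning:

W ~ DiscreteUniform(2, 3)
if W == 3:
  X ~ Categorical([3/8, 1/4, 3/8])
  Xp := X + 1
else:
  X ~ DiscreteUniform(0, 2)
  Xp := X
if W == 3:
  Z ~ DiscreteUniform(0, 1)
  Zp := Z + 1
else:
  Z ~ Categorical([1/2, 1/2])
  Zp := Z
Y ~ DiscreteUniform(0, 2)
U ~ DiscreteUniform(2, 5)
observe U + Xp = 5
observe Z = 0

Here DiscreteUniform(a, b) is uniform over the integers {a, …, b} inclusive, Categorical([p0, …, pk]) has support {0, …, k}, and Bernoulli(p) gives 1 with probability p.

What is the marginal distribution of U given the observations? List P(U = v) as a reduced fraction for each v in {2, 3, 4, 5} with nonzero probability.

P(U=2) = 3/16, P(U=3) = 7/24, P(U=4) = 17/48, P(U=5) = 1/6

Enumerate traces; 18 have nonzero weight after conditioning:
  (W=2, X=0, Z=0, Y=0, U=5) weight 1/144
  (W=2, X=0, Z=0, Y=1, U=5) weight 1/144
  (W=2, X=0, Z=0, Y=2, U=5) weight 1/144
  (W=2, X=1, Z=0, Y=0, U=4) weight 1/144
  (W=2, X=1, Z=0, Y=1, U=4) weight 1/144
  (W=2, X=1, Z=0, Y=2, U=4) weight 1/144
  (W=2, X=2, Z=0, Y=0, U=3) weight 1/144
  (W=2, X=2, Z=0, Y=1, U=3) weight 1/144
  (W=3, X=2, Z=0, Y=0, U=2) weight 1/128
  … 9 more
Group by U:
  weight(U=2) = 3/128
  weight(U=3) = 7/192
  weight(U=4) = 17/384
  weight(U=5) = 1/48
Total weight = 3/128 + 7/192 + 17/384 + 1/48 = 1/8
P(U=2 | obs) = 3/128 / 1/8 = 3/16
P(U=3 | obs) = 7/192 / 1/8 = 7/24
P(U=4 | obs) = 17/384 / 1/8 = 17/48
P(U=5 | obs) = 1/48 / 1/8 = 1/6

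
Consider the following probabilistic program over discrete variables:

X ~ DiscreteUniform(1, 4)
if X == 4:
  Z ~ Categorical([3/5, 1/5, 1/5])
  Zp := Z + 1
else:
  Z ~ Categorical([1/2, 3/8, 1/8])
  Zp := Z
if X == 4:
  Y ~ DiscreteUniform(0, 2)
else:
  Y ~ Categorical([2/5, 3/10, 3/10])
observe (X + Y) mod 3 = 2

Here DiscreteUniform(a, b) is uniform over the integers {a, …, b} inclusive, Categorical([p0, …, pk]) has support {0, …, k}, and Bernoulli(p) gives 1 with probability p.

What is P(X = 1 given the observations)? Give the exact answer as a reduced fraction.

P(X = 1 | obs) = 9/40

Enumerate traces; 12 have nonzero weight after conditioning:
  (X=1, Z=0, Y=1) weight 3/80
  (X=1, Z=1, Y=1) weight 9/320
  (X=1, Z=2, Y=1) weight 3/320
  (X=2, Z=0, Y=0) weight 1/20
  (X=2, Z=1, Y=0) weight 3/80
  (X=2, Z=2, Y=0) weight 1/80
  (X=3, Z=0, Y=2) weight 3/80
  (X=3, Z=1, Y=2) weight 9/320
  (X=4, Z=0, Y=1) weight 1/20
  … 3 more
Group by X:
  weight(X=1) = 3/40
  weight(X=2) = 1/10
  weight(X=3) = 3/40
  weight(X=4) = 1/12
Total weight = 3/40 + 1/10 + 3/40 + 1/12 = 1/3
P(X=1 | obs) = 3/40 / 1/3 = 9/40
P(X=2 | obs) = 1/10 / 1/3 = 3/10
P(X=3 | obs) = 3/40 / 1/3 = 9/40
P(X=4 | obs) = 1/12 / 1/3 = 1/4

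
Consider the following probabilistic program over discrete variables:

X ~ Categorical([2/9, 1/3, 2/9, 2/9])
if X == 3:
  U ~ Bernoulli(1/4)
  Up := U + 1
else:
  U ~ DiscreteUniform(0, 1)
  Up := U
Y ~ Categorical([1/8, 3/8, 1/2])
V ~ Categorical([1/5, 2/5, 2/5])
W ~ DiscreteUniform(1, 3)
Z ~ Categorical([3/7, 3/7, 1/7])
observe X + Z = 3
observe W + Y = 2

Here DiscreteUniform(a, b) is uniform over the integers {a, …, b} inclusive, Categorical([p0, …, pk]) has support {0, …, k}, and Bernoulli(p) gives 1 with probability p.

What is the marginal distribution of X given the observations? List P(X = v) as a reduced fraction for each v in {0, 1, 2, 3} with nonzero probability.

Enumerate traces; 36 have nonzero weight after conditioning:
  (X=1, U=0, Y=0, V=0, W=2, Z=2) weight 1/5040
  (X=1, U=0, Y=0, V=1, W=2, Z=2) weight 1/2520
  (X=1, U=0, Y=0, V=2, W=2, Z=2) weight 1/2520
  (X=1, U=0, Y=1, V=0, W=1, Z=2) weight 1/1680
  (X=1, U=0, Y=1, V=1, W=1, Z=2) weight 1/840
  (X=1, U=0, Y=1, V=2, W=1, Z=2) weight 1/840
  (X=1, U=1, Y=0, V=0, W=2, Z=2) weight 1/5040
  (X=1, U=1, Y=0, V=1, W=2, Z=2) weight 1/2520
  (X=2, U=0, Y=0, V=0, W=2, Z=1) weight 1/2520
  (X=3, U=0, Y=0, V=0, W=2, Z=0) weight 1/1680
  … 26 more
Group by X:
  weight(X=1) = 1/126
  weight(X=2) = 1/63
  weight(X=3) = 1/63
Total weight = 1/126 + 1/63 + 1/63 = 5/126
P(X=1 | obs) = 1/126 / 5/126 = 1/5
P(X=2 | obs) = 1/63 / 5/126 = 2/5
P(X=3 | obs) = 1/63 / 5/126 = 2/5

P(X=1) = 1/5, P(X=2) = 2/5, P(X=3) = 2/5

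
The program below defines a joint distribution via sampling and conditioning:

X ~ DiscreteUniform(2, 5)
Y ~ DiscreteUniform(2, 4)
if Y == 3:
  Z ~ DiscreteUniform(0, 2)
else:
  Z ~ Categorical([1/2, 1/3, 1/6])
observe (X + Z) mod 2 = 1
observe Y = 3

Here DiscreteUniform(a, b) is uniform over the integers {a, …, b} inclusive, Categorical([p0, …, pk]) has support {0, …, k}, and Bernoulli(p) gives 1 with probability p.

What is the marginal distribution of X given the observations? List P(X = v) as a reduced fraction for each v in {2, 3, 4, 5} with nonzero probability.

P(X=2) = 1/6, P(X=3) = 1/3, P(X=4) = 1/6, P(X=5) = 1/3

Enumerate traces; 6 have nonzero weight after conditioning:
  (X=2, Y=3, Z=1) weight 1/36
  (X=3, Y=3, Z=0) weight 1/36
  (X=3, Y=3, Z=2) weight 1/36
  (X=4, Y=3, Z=1) weight 1/36
  (X=5, Y=3, Z=0) weight 1/36
  (X=5, Y=3, Z=2) weight 1/36
Group by X:
  weight(X=2) = 1/36
  weight(X=3) = 1/18
  weight(X=4) = 1/36
  weight(X=5) = 1/18
Total weight = 1/36 + 1/18 + 1/36 + 1/18 = 1/6
P(X=2 | obs) = 1/36 / 1/6 = 1/6
P(X=3 | obs) = 1/18 / 1/6 = 1/3
P(X=4 | obs) = 1/36 / 1/6 = 1/6
P(X=5 | obs) = 1/18 / 1/6 = 1/3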